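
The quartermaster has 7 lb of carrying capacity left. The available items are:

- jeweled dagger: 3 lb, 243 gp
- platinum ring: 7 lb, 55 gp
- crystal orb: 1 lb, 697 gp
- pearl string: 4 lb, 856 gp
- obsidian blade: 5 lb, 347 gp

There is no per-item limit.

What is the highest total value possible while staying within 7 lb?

By value per lb: crystal orb 697.00, pearl string 214.00, jeweled dagger 81.00 lead.
Taking 7×crystal orb: 7 lb used, 4879 in value.

4879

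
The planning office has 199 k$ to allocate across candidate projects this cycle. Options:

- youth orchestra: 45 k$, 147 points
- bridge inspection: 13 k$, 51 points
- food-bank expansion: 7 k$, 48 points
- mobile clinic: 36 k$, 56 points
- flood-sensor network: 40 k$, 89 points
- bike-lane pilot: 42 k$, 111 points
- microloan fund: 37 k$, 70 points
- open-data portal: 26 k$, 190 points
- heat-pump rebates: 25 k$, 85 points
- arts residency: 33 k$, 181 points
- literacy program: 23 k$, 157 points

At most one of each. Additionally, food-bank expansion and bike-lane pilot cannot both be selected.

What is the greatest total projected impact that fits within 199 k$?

897

A density-first pass picks youth orchestra + bridge inspection + food-bank expansion + open-data portal + heat-pump rebates + arts residency + literacy program — 859 at 172 k$.
Dropping bridge inspection frees 13 k$; slotting in flood-sensor network (40 k$) lifts the total to 897 at 199 k$.
The closest alternative, youth orchestra + food-bank expansion + microloan fund + open-data portal + heat-pump rebates + arts residency + literacy program, reaches only 878.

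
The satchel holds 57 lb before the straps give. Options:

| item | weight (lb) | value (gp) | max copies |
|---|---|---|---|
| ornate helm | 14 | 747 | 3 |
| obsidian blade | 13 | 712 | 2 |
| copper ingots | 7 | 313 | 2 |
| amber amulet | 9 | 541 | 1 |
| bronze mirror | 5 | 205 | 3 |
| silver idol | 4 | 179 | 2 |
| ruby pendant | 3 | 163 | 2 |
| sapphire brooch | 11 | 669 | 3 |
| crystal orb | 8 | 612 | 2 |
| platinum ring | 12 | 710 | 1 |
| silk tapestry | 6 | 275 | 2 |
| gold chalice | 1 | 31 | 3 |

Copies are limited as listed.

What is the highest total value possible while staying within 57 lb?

3629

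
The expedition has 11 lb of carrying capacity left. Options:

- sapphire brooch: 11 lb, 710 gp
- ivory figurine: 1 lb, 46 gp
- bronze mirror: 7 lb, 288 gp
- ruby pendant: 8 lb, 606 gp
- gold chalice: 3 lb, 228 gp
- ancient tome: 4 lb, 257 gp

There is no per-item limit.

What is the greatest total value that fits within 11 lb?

Greedy by ratio would take 2×ivory figurine + 3×gold chalice: 11 lb used, total 776.
Dropping 2×ivory figurine and 2×gold chalice frees 8 lb; slotting in ruby pendant (8 lb) lifts the total to 834 at 11 lb.
Nothing else within 11 lb beats 834.

834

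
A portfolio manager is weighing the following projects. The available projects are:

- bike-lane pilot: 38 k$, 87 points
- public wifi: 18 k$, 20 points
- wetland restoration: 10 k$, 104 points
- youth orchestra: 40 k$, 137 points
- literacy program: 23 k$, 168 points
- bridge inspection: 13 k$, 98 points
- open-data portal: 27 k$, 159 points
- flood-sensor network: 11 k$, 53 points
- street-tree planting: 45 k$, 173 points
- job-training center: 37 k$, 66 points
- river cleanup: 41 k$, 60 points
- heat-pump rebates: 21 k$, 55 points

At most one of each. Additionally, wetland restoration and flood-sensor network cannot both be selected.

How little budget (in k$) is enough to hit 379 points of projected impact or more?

Look for the lowest-budget combination reaching 379.
Taking wetland restoration + literacy program + open-data portal gives 431 (≥ 379) for 60 k$.
Below 60 k$ the best achievable stays under 379.

60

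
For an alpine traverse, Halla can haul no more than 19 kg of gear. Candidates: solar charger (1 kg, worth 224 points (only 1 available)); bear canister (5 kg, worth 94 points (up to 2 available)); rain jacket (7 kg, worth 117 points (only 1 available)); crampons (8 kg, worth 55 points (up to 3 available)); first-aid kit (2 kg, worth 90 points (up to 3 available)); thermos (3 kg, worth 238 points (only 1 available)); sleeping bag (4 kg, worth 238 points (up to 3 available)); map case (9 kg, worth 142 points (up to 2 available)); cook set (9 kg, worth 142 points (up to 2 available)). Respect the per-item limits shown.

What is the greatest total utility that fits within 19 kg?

The ratio ordering already packs tightly: solar charger + first-aid kit + thermos + 3×sleeping bag, 18 kg, 1266.

1266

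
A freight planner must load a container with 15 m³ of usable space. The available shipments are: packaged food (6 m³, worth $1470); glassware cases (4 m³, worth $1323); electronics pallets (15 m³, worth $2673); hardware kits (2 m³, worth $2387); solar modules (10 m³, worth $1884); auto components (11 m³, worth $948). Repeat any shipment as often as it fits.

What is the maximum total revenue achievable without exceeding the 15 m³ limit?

16709

The ratio ordering already packs tightly: 7×hardware kits, 14 m³, 16709.
No other feasible combination exceeds 16709.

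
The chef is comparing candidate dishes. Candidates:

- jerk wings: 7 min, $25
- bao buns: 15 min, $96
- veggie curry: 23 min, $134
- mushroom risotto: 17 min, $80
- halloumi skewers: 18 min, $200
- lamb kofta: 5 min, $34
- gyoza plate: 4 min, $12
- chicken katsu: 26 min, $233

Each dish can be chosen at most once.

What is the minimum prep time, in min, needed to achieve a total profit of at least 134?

18

Look for the lowest-prep combination reaching 134.
Taking halloumi skewers gives 200 (≥ 134) for 18 min.
Below 18 min the best achievable stays under 134.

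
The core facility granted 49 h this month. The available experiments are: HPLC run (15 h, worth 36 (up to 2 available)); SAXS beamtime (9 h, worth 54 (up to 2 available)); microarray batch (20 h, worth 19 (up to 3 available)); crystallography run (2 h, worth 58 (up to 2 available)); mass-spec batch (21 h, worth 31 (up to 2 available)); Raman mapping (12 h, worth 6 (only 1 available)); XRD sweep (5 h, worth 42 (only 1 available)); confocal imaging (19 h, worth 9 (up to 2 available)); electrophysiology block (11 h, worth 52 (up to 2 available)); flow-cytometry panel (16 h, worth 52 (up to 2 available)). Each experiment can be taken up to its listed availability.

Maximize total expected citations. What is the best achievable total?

370

The ratio ordering already packs tightly: 2×SAXS beamtime + 2×crystallography run + XRD sweep + 2×electrophysiology block, 49 h, 370.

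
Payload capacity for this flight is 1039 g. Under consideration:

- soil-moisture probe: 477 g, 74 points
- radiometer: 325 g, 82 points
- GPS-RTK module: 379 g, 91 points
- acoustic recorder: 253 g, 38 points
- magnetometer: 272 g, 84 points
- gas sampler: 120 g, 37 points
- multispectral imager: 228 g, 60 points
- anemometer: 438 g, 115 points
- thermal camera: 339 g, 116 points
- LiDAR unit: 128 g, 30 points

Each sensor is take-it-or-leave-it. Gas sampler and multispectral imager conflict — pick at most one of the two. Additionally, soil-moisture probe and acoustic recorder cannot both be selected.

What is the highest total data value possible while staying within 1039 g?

298

Best packing: gas sampler + anemometer + thermal camera + LiDAR unit — 1025 g, 298 total.
Next best is GPS-RTK module + magnetometer + thermal camera at 291 (990 g) — short by 7.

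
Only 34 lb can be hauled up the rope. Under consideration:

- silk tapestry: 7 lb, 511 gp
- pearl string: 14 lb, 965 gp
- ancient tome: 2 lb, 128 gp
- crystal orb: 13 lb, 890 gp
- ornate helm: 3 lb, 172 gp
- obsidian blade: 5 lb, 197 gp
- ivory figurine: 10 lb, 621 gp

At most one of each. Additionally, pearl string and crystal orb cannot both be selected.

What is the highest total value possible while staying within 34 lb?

2269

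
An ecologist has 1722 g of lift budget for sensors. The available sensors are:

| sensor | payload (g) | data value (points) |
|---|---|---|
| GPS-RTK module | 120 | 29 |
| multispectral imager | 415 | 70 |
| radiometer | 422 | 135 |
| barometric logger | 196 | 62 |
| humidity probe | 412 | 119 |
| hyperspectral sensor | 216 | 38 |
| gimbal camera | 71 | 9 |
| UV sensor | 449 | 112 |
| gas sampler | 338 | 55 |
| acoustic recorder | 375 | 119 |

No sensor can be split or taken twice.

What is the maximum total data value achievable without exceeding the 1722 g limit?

485

Ranking by ratio (data value/g): radiometer 0.32, acoustic recorder 0.32, barometric logger 0.32, humidity probe 0.29.
Taking the top-ratio sensors first gives GPS-RTK module + radiometer + barometric logger + humidity probe + gimbal camera + acoustic recorder for 473 (1596 g).
Replace GPS-RTK module and barometric logger and gimbal camera with UV sensor: the trade gains 12 net, giving 485 at 1658 g.
Runner-up radiometer + barometric logger + humidity probe + hyperspectral sensor + gimbal camera + acoustic recorder tops out at 482.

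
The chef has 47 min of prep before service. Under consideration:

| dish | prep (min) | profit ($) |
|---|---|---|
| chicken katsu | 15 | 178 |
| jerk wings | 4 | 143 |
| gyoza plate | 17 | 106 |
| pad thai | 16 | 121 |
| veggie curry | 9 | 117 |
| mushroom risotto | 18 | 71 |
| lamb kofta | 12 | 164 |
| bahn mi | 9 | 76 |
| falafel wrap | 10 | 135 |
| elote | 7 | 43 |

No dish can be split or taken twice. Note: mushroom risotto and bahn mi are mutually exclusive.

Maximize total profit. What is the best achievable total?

649

Filling by ratio: jerk wings + veggie curry + lamb kofta + bahn mi + falafel wrap for 635, with 3 min left unused.
The 12 min tied up in lamb kofta is better spent on chicken katsu — total rises to 649 (47 min).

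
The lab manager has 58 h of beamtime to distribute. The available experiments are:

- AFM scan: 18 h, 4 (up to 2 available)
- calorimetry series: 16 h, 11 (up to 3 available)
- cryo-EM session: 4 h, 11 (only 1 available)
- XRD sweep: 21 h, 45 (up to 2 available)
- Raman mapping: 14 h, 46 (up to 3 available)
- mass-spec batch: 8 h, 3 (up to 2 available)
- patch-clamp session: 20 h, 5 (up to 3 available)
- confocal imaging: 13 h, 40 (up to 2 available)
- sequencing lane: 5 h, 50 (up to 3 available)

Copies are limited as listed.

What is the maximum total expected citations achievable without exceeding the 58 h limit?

Ranking by ratio (expected citations/h): sequencing lane 10.00, Raman mapping 3.29, confocal imaging 3.08.
The ratio ordering already packs tightly: 3×Raman mapping + 3×sequencing lane, 57 h, 288.

288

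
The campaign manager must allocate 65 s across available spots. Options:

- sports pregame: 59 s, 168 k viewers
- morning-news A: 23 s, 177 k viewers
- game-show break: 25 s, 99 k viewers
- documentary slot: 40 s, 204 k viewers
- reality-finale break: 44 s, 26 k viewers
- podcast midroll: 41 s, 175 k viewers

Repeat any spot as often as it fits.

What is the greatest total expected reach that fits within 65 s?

Taking the top-ratio spots first gives 2×morning-news A for 354 (46 s).
Replace morning-news A with documentary slot: the trade gains 27 net, giving 381 at 63 s.

381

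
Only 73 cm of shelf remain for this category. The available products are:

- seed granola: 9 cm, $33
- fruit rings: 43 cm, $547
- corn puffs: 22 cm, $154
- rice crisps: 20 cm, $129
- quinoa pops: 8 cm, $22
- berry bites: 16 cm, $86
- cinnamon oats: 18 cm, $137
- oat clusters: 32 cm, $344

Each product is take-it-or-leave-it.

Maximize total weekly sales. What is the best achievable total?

723

By weekly sales per cm: fruit rings 12.72, oat clusters 10.75, cinnamon oats 7.61 lead.
The ratio heuristic lands on seed granola + fruit rings + cinnamon oats (717) but leaves 3 cm idle.
Replace seed granola and cinnamon oats with corn puffs + quinoa pops: the trade gains 6 net, giving 723 at 73 cm.
Next best is seed granola + fruit rings + cinnamon oats at 717 (70 cm) — short by 6.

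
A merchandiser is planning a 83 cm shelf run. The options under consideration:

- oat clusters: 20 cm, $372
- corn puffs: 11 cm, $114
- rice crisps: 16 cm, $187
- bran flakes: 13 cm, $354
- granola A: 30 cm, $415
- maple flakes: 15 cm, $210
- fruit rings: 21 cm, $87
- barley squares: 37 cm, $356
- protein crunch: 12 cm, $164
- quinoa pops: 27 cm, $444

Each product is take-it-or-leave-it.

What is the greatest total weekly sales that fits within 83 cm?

1448

A density-first pass picks oat clusters + bran flakes + maple flakes + quinoa pops — 1380 at 75 cm.
The 15 cm tied up in maple flakes is better spent on corn puffs + protein crunch — total rises to 1448 (83 cm).
Next best is oat clusters + bran flakes + maple flakes + quinoa pops at 1380 (75 cm) — short by 68.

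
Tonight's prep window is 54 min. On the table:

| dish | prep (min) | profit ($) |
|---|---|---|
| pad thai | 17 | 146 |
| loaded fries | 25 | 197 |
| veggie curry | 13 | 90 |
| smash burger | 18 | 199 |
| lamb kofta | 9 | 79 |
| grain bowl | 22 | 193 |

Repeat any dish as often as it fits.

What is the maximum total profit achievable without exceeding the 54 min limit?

3×smash burger uses 54 of the 54 min and totals 597.
Every other selection either busts 54 min or fails to beat 597.

597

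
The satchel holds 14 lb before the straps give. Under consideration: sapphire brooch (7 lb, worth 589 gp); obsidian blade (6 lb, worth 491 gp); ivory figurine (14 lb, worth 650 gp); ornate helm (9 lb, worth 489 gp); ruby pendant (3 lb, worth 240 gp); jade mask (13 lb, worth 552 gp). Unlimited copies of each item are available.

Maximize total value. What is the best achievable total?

Taking 2×sapphire brooch: 14 lb used, 1178 in value.
No other feasible combination exceeds 1178.

1178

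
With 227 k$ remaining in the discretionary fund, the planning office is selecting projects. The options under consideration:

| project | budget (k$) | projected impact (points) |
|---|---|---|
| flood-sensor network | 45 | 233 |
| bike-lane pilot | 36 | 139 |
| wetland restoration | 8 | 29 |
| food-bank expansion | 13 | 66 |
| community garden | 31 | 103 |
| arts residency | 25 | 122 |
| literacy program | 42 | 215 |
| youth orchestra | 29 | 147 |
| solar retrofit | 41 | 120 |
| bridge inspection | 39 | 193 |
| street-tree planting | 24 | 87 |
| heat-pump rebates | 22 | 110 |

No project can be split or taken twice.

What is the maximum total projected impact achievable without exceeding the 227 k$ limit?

1115

Flood-sensor network + wetland restoration + food-bank expansion + arts residency + literacy program + youth orchestra + bridge inspection + heat-pump rebates uses 223 of the 227 k$ and totals 1115.
Runner-up flood-sensor network + arts residency + literacy program + youth orchestra + bridge inspection + street-tree planting + heat-pump rebates tops out at 1107.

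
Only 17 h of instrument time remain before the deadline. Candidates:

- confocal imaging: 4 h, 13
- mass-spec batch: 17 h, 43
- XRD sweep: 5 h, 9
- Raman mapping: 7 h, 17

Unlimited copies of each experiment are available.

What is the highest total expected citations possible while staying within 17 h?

52

4×confocal imaging uses 16 of the 17 h and totals 52.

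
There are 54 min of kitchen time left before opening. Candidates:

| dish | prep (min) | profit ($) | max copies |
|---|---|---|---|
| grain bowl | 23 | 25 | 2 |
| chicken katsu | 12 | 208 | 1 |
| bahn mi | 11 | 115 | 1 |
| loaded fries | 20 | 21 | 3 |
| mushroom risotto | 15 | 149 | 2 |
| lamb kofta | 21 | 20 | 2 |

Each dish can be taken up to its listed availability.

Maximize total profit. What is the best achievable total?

Chicken katsu + bahn mi + 2×mushroom risotto uses 53 of the 54 min and totals 621.
The spare 1 min is too small for any remaining dish, and no exchange beats 621.

621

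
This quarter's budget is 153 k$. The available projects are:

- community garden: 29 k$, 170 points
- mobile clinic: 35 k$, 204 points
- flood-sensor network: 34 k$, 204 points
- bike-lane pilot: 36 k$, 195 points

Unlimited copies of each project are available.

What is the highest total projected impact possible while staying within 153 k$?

884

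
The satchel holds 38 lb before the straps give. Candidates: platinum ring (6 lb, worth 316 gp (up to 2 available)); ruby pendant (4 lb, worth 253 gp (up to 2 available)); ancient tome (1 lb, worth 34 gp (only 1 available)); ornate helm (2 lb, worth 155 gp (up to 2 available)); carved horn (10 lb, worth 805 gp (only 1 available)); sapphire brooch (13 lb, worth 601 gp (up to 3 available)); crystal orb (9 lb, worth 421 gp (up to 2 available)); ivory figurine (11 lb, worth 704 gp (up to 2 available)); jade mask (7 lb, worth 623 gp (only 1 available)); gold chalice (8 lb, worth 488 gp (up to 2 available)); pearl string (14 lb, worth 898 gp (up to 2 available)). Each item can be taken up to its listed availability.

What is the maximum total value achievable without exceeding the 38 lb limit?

A density-first pass picks ancient tome + 2×ornate helm + carved horn + jade mask + pearl string — 2670 at 36 lb.
But 2×ruby pendant + ornate helm + carved horn + ivory figurine + jade mask fits in 38 lb and reaches 2793.

2793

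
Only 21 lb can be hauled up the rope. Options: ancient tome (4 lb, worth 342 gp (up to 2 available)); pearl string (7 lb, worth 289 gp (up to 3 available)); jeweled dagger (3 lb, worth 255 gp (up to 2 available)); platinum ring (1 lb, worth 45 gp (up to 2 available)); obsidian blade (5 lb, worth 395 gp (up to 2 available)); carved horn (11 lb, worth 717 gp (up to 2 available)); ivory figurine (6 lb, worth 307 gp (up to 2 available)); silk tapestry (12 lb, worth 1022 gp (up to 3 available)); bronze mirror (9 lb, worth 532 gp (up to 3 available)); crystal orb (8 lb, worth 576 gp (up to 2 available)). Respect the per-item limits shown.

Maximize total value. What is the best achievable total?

Density check — ancient tome 85.50, silk tapestry 85.17, jeweled dagger 85.00 are the best per lb.
Taking the top-ratio items first gives 2×ancient tome + platinum ring + silk tapestry for 1751 (21 lb).
The 5 lb tied up in ancient tome and platinum ring is better spent on obsidian blade — total rises to 1759 (21 lb).
Nothing else within 21 lb beats 1759.

1759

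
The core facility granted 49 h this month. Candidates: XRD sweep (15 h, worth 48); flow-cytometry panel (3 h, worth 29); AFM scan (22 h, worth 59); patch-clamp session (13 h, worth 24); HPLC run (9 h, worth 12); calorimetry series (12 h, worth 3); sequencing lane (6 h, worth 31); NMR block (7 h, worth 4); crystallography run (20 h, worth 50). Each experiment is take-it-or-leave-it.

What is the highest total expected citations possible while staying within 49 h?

167

Taking XRD sweep + flow-cytometry panel + AFM scan + sequencing lane: 46 h used, 167 in expected citations.
Nothing else within 49 h beats 167.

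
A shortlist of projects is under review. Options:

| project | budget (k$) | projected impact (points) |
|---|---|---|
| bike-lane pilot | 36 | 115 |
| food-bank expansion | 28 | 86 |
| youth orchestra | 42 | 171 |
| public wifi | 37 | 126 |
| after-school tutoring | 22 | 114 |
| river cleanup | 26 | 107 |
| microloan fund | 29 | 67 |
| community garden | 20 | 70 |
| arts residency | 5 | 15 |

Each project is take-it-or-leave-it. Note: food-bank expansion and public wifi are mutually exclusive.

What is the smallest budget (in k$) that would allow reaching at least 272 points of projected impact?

64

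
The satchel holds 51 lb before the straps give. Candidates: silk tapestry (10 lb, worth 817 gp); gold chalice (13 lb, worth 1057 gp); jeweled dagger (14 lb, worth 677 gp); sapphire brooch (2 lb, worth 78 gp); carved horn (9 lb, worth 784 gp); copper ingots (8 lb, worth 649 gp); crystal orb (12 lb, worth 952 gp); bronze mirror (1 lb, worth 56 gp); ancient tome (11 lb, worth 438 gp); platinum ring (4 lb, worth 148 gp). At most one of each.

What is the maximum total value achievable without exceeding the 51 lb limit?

3892

Greedy by ratio would take silk tapestry + gold chalice + sapphire brooch + carved horn + copper ingots + bronze mirror + platinum ring: 47 lb used, total 3589.
The 8 lb tied up in copper ingots is better spent on crystal orb — total rises to 3892 (51 lb).
The closest alternative, silk tapestry + gold chalice + sapphire brooch + carved horn + crystal orb + platinum ring, reaches only 3836.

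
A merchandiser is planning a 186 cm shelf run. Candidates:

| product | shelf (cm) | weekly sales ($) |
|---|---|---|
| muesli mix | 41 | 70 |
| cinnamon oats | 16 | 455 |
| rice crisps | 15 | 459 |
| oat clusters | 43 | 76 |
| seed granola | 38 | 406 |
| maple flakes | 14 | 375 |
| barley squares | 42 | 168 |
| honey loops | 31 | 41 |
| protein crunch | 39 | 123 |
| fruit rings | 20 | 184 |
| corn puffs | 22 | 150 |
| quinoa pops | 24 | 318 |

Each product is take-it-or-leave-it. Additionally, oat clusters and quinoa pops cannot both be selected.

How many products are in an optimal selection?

8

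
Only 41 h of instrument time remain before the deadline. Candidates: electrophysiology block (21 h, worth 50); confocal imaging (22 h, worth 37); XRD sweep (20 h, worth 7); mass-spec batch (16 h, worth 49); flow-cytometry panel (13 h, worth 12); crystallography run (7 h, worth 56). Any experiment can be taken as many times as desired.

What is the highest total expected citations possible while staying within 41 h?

280

Ranking by ratio (expected citations/h): crystallography run 8.00, mass-spec batch 3.06, electrophysiology block 2.38.
Best packing: 5×crystallography run — 35 h, 280 total.
No other feasible combination exceeds 280.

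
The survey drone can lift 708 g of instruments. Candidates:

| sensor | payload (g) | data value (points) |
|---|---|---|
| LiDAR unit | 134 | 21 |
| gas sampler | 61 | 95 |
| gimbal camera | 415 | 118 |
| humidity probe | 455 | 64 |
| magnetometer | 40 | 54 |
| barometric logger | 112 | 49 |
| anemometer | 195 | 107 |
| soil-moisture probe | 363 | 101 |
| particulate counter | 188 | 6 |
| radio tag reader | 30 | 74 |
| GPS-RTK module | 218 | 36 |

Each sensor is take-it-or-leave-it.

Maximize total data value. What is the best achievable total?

Taking the top-ratio sensors first gives gas sampler + magnetometer + barometric logger + anemometer + radio tag reader + GPS-RTK module for 415 (656 g).
Dropping barometric logger and GPS-RTK module frees 330 g; slotting in soil-moisture probe (363 g) lifts the total to 431 at 689 g.
The closest alternative, gas sampler + magnetometer + barometric logger + anemometer + radio tag reader + GPS-RTK module, reaches only 415.

431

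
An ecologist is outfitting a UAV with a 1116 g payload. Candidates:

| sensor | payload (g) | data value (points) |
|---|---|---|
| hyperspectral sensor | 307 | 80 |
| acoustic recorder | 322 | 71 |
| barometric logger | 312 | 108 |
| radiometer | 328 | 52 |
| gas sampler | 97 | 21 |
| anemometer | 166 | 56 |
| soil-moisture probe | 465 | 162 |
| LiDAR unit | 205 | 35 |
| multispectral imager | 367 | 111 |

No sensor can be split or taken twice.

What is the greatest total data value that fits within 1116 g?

Ranking by ratio (data value/g): soil-moisture probe 0.35, barometric logger 0.35, anemometer 0.34, multispectral imager 0.30.
The ratio heuristic lands on barometric logger + gas sampler + anemometer + soil-moisture probe (347) but leaves 76 g idle.
The 263 g tied up in gas sampler and anemometer is better spent on hyperspectral sensor — total rises to 350 (1084 g).

350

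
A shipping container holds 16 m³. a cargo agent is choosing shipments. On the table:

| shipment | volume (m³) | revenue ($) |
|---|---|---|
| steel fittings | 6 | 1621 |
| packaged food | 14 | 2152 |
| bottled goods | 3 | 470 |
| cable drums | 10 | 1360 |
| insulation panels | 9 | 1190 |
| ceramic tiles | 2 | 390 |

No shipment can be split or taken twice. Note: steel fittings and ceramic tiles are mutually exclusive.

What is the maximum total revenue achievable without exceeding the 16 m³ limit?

By revenue per m³: steel fittings 270.17, ceramic tiles 195.00, bottled goods 156.67, packaged food 153.71 lead.
Best packing: steel fittings + cable drums — 16 m³, 2981 total.
Runner-up steel fittings + insulation panels tops out at 2811.

2981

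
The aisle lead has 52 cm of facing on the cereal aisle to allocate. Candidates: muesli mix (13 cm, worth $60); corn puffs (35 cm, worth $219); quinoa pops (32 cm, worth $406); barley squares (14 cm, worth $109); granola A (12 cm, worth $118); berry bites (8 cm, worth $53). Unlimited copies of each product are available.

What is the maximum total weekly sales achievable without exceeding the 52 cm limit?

Best packing: quinoa pops + granola A + berry bites — 52 cm, 577 total.
Nothing else within 52 cm beats 577.

577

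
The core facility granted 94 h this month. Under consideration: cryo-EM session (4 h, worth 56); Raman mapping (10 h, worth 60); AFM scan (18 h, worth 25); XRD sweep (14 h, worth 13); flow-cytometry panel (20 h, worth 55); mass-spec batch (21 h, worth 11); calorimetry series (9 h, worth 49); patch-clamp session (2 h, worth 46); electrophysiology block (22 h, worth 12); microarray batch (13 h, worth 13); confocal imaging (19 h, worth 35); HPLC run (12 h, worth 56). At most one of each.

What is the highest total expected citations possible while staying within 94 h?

382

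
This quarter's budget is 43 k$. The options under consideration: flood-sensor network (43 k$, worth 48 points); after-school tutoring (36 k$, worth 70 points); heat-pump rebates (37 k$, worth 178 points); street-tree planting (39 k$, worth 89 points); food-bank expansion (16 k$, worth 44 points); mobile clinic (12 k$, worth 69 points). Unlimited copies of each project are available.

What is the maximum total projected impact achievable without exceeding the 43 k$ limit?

207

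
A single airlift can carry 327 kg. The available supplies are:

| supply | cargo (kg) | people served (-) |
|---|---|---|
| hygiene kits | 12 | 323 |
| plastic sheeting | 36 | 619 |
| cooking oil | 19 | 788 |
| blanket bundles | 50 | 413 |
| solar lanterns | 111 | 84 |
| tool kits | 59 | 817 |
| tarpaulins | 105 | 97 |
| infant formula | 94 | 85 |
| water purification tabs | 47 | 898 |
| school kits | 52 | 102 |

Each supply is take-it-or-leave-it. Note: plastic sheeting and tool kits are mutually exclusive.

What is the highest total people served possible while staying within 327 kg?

Best packing: hygiene kits + cooking oil + blanket bundles + tool kits + water purification tabs + school kits — 239 kg, 3341 total.
That's the maximum — no feasible swap from here does better than 3341.

3341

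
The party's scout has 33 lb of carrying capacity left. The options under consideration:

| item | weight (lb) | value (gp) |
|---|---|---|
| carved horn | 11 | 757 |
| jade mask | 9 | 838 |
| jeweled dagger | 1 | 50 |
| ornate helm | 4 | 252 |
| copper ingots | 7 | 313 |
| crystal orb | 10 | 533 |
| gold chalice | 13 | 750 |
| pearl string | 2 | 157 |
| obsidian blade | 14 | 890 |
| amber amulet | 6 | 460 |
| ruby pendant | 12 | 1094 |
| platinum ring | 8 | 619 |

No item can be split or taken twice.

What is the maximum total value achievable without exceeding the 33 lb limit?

2803

Filling by ratio: jade mask + jeweled dagger + pearl string + ruby pendant + platinum ring for 2758, with 1 lb left unused.
Replace jeweled dagger and pearl string with ornate helm: the trade gains 45 net, giving 2803 at 33 lb.
An exhaustive check of the 4096 subsets confirms 2803.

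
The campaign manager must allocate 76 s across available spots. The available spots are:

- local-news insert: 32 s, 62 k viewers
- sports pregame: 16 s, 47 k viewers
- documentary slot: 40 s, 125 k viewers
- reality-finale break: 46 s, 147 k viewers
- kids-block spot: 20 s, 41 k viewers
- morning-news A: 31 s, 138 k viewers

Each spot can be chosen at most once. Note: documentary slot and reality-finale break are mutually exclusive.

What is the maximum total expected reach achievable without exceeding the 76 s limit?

263

Best packing: documentary slot + morning-news A — 71 s, 263 total.
Every other selection either busts 76 s or breaks a pairing rule or fails to beat 263.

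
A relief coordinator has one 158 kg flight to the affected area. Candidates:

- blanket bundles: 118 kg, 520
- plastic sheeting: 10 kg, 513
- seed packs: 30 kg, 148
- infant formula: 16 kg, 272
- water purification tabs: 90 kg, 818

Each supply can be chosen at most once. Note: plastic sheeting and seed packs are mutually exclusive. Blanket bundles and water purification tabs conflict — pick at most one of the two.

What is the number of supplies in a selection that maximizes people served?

The maximum people served within 158 kg is 1603.
plastic sheeting + infant formula + water purification tabs hits 1603 at 116 kg.
All optima have 3 supplies.

3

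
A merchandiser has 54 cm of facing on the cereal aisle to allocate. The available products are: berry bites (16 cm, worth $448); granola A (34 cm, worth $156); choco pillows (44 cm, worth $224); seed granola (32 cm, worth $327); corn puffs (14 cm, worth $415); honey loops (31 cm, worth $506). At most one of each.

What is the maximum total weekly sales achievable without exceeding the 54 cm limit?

954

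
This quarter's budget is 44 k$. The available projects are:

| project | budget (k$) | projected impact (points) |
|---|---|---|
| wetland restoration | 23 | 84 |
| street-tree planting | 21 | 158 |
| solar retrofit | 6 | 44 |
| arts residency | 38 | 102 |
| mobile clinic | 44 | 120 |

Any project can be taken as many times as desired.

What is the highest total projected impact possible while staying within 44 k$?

Density check — street-tree planting 7.52, solar retrofit 7.33, wetland restoration 3.65, mobile clinic 2.73 are the best per k$.
2×street-tree planting uses 42 of the 44 k$ and totals 316.

316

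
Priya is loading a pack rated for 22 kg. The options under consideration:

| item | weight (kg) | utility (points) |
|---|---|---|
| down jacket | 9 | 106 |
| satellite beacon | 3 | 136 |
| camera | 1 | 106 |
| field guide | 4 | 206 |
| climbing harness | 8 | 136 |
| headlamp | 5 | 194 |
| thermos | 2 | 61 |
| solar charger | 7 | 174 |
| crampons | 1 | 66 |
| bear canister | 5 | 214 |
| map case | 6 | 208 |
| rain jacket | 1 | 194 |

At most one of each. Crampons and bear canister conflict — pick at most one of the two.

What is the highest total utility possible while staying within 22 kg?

1125

Best packing: satellite beacon + camera + field guide + thermos + bear canister + map case + rain jacket — 22 kg, 1125 total.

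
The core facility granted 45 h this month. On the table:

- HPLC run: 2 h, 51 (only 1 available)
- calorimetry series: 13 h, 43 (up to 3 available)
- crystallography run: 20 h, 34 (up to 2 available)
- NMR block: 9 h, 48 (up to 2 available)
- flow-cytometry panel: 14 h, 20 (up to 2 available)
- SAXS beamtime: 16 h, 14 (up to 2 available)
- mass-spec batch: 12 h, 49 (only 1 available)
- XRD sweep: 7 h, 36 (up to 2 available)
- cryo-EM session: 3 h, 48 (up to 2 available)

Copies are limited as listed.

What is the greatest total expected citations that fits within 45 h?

328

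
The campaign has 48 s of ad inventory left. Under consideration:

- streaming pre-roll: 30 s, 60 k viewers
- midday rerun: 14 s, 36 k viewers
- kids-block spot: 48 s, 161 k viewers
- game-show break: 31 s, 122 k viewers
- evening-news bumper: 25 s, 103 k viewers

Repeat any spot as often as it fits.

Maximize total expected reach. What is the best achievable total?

Taking the top-ratio spots first gives midday rerun + evening-news bumper for 139 (39 s).
The 39 s tied up in midday rerun and evening-news bumper is better spent on kids-block spot — total rises to 161 (48 s).
Nothing else within 48 s beats 161.

161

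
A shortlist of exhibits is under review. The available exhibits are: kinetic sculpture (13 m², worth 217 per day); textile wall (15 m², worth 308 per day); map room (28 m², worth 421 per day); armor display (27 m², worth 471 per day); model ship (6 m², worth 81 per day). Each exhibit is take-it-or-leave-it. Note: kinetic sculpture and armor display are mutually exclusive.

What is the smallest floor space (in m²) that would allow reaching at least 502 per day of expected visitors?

Need the lightest bundle worth ≥ 502.
kinetic sculpture + textile wall reaches 525 using 28 m².
No combination under 28 m² hits 502.

28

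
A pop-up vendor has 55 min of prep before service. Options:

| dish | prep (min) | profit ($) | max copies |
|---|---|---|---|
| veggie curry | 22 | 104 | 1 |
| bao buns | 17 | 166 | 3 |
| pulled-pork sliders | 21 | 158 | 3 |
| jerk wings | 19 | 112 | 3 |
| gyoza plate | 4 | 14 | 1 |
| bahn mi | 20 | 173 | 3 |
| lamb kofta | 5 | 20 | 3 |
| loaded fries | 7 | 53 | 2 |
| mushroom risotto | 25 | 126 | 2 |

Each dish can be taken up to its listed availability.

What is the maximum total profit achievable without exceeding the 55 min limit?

512

The ratio ordering already packs tightly: 3×bao buns + gyoza plate, 55 min, 512.
That's the maximum — no swap from here does better than 512.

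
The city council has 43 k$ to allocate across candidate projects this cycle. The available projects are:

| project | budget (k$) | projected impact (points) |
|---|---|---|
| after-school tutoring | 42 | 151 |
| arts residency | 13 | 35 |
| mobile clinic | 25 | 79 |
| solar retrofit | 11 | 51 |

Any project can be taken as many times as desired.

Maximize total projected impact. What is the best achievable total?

153

Taking 3×solar retrofit: 33 k$ used, 153 in projected impact.
The spare 10 k$ is too small for any remaining project, and no exchange beats 153.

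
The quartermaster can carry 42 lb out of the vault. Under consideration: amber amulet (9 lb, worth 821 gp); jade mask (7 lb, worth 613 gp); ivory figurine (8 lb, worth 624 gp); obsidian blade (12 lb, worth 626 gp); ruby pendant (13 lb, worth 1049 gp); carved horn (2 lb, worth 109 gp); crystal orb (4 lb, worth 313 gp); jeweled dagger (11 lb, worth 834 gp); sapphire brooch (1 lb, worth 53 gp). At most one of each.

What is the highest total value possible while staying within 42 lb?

3473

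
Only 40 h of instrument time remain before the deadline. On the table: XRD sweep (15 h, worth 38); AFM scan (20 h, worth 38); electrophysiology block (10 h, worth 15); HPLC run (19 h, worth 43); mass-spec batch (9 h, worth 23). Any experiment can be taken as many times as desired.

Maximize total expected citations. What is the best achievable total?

99

Density check — mass-spec batch 2.56, XRD sweep 2.53, HPLC run 2.26, AFM scan 1.90 are the best per h.
The ratio heuristic lands on 4×mass-spec batch (92) but leaves 4 h idle.
Dropping 3×mass-spec batch frees 27 h; slotting in 2×XRD sweep (30 h) lifts the total to 99 at 39 h.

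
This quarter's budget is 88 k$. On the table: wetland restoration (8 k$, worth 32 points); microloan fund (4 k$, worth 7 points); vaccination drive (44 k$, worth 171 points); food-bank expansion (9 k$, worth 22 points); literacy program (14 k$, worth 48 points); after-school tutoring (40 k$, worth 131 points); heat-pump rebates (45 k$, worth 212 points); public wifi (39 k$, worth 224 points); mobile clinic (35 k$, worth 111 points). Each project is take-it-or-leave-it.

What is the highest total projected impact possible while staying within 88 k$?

By projected impact per k$: public wifi 5.74, heat-pump rebates 4.71, wetland restoration 4.00, vaccination drive 3.89 lead.
Best packing: microloan fund + heat-pump rebates + public wifi — 88 k$, 443 total.

443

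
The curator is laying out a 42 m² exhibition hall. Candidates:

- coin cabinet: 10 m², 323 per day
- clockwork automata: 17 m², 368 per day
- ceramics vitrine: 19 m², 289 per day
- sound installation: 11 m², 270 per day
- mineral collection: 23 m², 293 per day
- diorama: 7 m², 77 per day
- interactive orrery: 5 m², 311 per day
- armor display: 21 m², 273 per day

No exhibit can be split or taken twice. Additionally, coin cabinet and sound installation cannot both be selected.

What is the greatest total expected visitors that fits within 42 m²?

1079

Density check — interactive orrery 62.20, coin cabinet 32.30, sound installation 24.55 are the best per m².
Taking coin cabinet + clockwork automata + diorama + interactive orrery: 39 m² used, 1079 in expected visitors.
No other feasible combination exceeds 1079.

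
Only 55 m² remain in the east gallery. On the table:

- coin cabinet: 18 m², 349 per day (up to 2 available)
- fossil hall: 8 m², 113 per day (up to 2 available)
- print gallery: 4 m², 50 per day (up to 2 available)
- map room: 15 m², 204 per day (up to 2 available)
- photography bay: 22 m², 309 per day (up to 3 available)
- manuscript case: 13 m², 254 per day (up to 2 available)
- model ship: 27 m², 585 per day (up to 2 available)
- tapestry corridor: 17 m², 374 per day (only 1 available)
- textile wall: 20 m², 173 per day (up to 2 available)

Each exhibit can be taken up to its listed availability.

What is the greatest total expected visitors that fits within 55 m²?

1170

The ratio heuristic lands on fossil hall + model ship + tapestry corridor (1072) but leaves 3 m² idle.
Replace fossil hall and tapestry corridor with model ship: the trade gains 98 net, giving 1170 at 54 m².
The spare 1 m² is too small for any remaining exhibit, and no exchange beats 1170.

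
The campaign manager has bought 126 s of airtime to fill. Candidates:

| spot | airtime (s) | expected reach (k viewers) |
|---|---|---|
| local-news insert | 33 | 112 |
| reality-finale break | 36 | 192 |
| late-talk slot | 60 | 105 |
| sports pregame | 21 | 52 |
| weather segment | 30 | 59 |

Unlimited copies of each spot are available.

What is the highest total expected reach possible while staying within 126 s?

By expected reach per s: reality-finale break 5.33, local-news insert 3.39, sports pregame 2.48, weather segment 1.97 lead.
3×reality-finale break uses 108 of the 126 s and totals 576.
That's the maximum — no swap from here does better than 576.

576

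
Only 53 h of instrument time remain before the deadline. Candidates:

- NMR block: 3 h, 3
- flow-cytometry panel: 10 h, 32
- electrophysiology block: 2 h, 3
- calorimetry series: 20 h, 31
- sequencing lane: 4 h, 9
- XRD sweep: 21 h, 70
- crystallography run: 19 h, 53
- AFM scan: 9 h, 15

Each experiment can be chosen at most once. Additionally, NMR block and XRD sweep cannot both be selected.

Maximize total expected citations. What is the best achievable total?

158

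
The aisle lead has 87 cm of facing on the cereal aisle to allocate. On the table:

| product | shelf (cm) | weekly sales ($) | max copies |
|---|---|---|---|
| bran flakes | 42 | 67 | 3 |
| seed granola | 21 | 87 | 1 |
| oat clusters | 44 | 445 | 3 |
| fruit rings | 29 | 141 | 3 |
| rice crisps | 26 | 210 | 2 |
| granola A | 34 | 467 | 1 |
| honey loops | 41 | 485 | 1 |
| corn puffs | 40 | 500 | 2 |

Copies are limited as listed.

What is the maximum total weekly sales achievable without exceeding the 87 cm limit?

1000

Density check — granola A 13.74, corn puffs 12.50, honey loops 11.83 are the best per cm.
Taking the top-ratio products first gives granola A + corn puffs for 967 (74 cm).
The 34 cm tied up in granola A is better spent on corn puffs — total rises to 1000 (80 cm).
Nothing else within 87 cm beats 1000.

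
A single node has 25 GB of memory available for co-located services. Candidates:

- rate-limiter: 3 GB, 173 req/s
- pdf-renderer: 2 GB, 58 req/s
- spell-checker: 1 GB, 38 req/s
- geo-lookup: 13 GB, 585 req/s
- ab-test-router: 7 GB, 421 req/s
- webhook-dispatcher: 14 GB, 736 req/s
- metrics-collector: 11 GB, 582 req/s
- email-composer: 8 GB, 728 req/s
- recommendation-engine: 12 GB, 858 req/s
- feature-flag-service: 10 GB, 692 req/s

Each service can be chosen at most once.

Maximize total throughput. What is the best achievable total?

Density check — email-composer 91.00, recommendation-engine 71.50, feature-flag-service 69.20 are the best per GB.
Taking the top-ratio services first gives rate-limiter + spell-checker + email-composer + recommendation-engine for 1797 (24 GB).
Reworking the packing: ab-test-router + email-composer + feature-flag-service uses 25 GB and improves the total to 1841.
That's the maximum — no swap from here does better than 1841.

1841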